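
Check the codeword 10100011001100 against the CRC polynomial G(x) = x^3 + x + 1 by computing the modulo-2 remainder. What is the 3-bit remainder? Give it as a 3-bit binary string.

000

Modulo-2 division of 10100011001100 by 1011:
  pos 0: 1010 XOR 1011 = 0001
  pos 3: 1001 XOR 1011 = 0010
  pos 5: 1010 XOR 1011 = 0001
  pos 8: 1011 XOR 1011 = 0000
Remainder = 000 (zero — the frame passes the CRC check).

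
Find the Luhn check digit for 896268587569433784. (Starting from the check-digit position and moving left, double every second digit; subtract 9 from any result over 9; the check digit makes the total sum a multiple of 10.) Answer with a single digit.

Partial digits right→left: 4 8 7 3 3 4 9 6 5 7 8 5 8 6 2 6 9 8
Double every second digit counting from the check-digit position (so the 1st, 3rd, 5th, ... of the partial from the right).
  doubled (with −9 where >9): 8 5 6 9 1 7 7 4 9 → sum 56
  kept as-is: 8 3 4 6 7 5 6 6 8 → sum 53
Total = 56 + 53 = 109.
Check digit = (10 − (109 mod 10)) mod 10 = 1.

1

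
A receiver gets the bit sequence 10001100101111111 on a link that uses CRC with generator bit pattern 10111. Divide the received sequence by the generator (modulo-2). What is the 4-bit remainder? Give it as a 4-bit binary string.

0010

Modulo-2 division of 10001100101111111 by 10111:
  pos 0: 10001 XOR 10111 = 00110
  pos 2: 11010 XOR 10111 = 01101
  pos 3: 11010 XOR 10111 = 01101
  pos 4: 11011 XOR 10111 = 01100
  pos 5: 11000 XOR 10111 = 01111
  pos 6: 11111 XOR 10111 = 01000
  pos 7: 10001 XOR 10111 = 00110
  pos 9: 11011 XOR 10111 = 01100
  pos 10: 11001 XOR 10111 = 01110
  pos 11: 11101 XOR 10111 = 01010
  pos 12: 10101 XOR 10111 = 00010
Remainder = 0010 (nonzero — an error is detected).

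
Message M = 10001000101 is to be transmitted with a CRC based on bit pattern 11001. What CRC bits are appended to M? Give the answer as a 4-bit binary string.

Append 4 zeros: 100010001010000. Divide by 11001 (XOR where the leading bit is 1):
  pos 0: 10001 XOR 11001 = 01000
  pos 1: 10000 XOR 11001 = 01001
  pos 2: 10010 XOR 11001 = 01011
  pos 3: 10110 XOR 11001 = 01111
  pos 4: 11111 XOR 11001 = 00110
  pos 6: 11001 XOR 11001 = 00000
Remainder (last 4 bits) = 0000. This is the CRC / FCS.

0000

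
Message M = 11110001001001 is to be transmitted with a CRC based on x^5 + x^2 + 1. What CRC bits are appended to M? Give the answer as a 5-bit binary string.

Append 5 zeros: 1111000100100100000. Divide by 100101 (XOR where the leading bit is 1):
  pos 0: 111100 XOR 100101 = 011001
  pos 1: 110010 XOR 100101 = 010111
  pos 2: 101111 XOR 100101 = 001010
  pos 4: 101000 XOR 100101 = 001101
  pos 6: 110110 XOR 100101 = 010011
  pos 7: 100110 XOR 100101 = 000011
  pos 11: 111000 XOR 100101 = 011101
  pos 12: 111010 XOR 100101 = 011111
  pos 13: 111110 XOR 100101 = 011011
Remainder (last 5 bits) = 11011. This is the CRC / FCS.

11011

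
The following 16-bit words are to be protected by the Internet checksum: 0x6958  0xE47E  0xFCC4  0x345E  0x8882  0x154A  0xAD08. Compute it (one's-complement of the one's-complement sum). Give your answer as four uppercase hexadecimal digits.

One's-complement addition (fold any carry out of bit 15 back into bit 0):
  0x6958 + 0xE47E = 0x14DD6 → wrap carry → 0x4DD7
  0x4DD7 + 0xFCC4 = 0x14A9B → wrap carry → 0x4A9C
  0x4A9C + 0x345E = 0x07EFA
  0x7EFA + 0x8882 = 0x1077C → wrap carry → 0x077D
  0x077D + 0x154A = 0x01CC7
  0x1CC7 + 0xAD08 = 0x0C9CF
One's-complement sum = 0xC9CF.
Checksum = ~0xC9CF & 0xFFFF = 0x3630.

3630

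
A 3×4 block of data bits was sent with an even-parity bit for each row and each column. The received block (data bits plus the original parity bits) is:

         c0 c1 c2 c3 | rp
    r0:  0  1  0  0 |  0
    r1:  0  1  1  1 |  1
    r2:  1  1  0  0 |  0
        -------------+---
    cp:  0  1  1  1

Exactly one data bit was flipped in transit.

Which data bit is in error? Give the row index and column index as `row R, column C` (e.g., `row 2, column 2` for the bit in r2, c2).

row 0, column 0

Recompute each row's even parity and compare to rp:
  r0: data parity 1, sent rp 0 → mismatch
  r1: data parity 1, sent rp 1 → ok
  r2: data parity 0, sent rp 0 → ok
Recompute each column's even parity and compare to cp:
  c0: data parity 1, sent cp 0 → mismatch
  c1: data parity 1, sent cp 1 → ok
  c2: data parity 1, sent cp 1 → ok
  c3: data parity 1, sent cp 1 → ok
Exactly one row (r0) and one column (c0) fail → the flipped bit is at their intersection.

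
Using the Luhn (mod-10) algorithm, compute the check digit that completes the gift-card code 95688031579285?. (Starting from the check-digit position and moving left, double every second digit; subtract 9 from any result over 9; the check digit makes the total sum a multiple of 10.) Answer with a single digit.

Partial digits right→left: 5 8 2 9 7 5 1 3 0 8 8 6 5 9
Double every second digit counting from the check-digit position (so the 1st, 3rd, 5th, ... of the partial from the right).
  doubled (with −9 where >9): 1 4 5 2 0 7 1 → sum 20
  kept as-is: 8 9 5 3 8 6 9 → sum 48
Total = 20 + 48 = 68.
Check digit = (10 − (68 mod 10)) mod 10 = 2.

2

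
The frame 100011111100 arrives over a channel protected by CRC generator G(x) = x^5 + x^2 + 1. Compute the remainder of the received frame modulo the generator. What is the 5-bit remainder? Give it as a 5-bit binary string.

00000

Modulo-2 division of 100011111100 by 100101:
  pos 0: 100011 XOR 100101 = 000110
  pos 3: 110111 XOR 100101 = 010010
  pos 4: 100101 XOR 100101 = 000000
Remainder = 00000 (zero — the frame passes the CRC check).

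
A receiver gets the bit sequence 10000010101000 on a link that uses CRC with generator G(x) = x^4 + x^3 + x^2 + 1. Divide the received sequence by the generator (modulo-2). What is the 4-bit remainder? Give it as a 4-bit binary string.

Modulo-2 division of 10000010101000 by 11101:
  pos 0: 10000 XOR 11101 = 01101
  pos 1: 11010 XOR 11101 = 00111
  pos 3: 11110 XOR 11101 = 00011
  pos 6: 11101 XOR 11101 = 00000
Remainder = 0000 (zero — the frame passes the CRC check).

0000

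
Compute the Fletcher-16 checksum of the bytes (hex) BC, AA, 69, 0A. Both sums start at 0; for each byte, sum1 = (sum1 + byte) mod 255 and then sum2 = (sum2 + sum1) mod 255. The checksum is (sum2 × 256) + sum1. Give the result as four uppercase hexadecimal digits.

Running sums (mod 255):
  after byte 0 (BC): sum1=188, sum2=188
  after byte 1 (AA): sum1=103, sum2=36
  after byte 2 (69): sum1=208, sum2=244
  after byte 3 (0A): sum1=218, sum2=207
Checksum = sum2·256 + sum1 = 207·256 + 218 = 53210 = 0xCFDA.

CFDA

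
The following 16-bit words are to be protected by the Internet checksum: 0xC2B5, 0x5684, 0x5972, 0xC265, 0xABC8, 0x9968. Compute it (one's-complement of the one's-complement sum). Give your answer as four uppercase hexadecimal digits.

85BC

One's-complement addition (fold any carry out of bit 15 back into bit 0):
  0xC2B5 + 0x5684 = 0x11939 → wrap carry → 0x193A
  0x193A + 0x5972 = 0x072AC
  0x72AC + 0xC265 = 0x13511 → wrap carry → 0x3512
  0x3512 + 0xABC8 = 0x0E0DA
  0xE0DA + 0x9968 = 0x17A42 → wrap carry → 0x7A43
One's-complement sum = 0x7A43.
Checksum = ~0x7A43 & 0xFFFF = 0x85BC.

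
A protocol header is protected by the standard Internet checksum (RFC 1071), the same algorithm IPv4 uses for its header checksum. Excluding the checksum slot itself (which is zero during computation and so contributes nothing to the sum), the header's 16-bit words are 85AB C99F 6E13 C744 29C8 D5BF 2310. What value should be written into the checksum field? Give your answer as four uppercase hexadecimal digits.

58C4

One's-complement addition (fold any carry out of bit 15 back into bit 0):
  0x85AB + 0xC99F = 0x14F4A → wrap carry → 0x4F4B
  0x4F4B + 0x6E13 = 0x0BD5E
  0xBD5E + 0xC744 = 0x184A2 → wrap carry → 0x84A3
  0x84A3 + 0x29C8 = 0x0AE6B
  0xAE6B + 0xD5BF = 0x1842A → wrap carry → 0x842B
  0x842B + 0x2310 = 0x0A73B
One's-complement sum = 0xA73B.
Checksum = ~0xA73B & 0xFFFF = 0x58C4.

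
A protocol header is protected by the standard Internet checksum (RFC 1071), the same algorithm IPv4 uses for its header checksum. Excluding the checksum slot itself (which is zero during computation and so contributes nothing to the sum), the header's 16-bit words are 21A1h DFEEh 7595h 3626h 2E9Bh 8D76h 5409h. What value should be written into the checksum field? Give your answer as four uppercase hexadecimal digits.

One's-complement addition (fold any carry out of bit 15 back into bit 0):
  0x21A1 + 0xDFEE = 0x1018F → wrap carry → 0x0190
  0x0190 + 0x7595 = 0x07725
  0x7725 + 0x3626 = 0x0AD4B
  0xAD4B + 0x2E9B = 0x0DBE6
  0xDBE6 + 0x8D76 = 0x1695C → wrap carry → 0x695D
  0x695D + 0x5409 = 0x0BD66
One's-complement sum = 0xBD66.
Checksum = ~0xBD66 & 0xFFFF = 0x4299.

4299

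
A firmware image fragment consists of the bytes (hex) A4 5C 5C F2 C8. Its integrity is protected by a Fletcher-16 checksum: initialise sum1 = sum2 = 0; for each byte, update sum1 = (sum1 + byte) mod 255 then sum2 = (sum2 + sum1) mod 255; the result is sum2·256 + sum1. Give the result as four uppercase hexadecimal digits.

Running sums (mod 255):
  after byte 0 (A4): sum1=164, sum2=164
  after byte 1 (5C): sum1=1, sum2=165
  after byte 2 (5C): sum1=93, sum2=3
  after byte 3 (F2): sum1=80, sum2=83
  after byte 4 (C8): sum1=25, sum2=108
Checksum = sum2·256 + sum1 = 108·256 + 25 = 27673 = 0x6C19.

6C19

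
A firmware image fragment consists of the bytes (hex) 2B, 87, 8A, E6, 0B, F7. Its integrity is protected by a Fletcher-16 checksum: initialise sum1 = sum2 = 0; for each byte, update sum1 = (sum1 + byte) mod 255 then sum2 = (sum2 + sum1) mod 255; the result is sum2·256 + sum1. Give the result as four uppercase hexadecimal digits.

9527

Running sums (mod 255):
  after byte 0 (2B): sum1=43, sum2=43
  after byte 1 (87): sum1=178, sum2=221
  after byte 2 (8A): sum1=61, sum2=27
  after byte 3 (E6): sum1=36, sum2=63
  after byte 4 (0B): sum1=47, sum2=110
  after byte 5 (F7): sum1=39, sum2=149
Checksum = sum2·256 + sum1 = 149·256 + 39 = 38183 = 0x9527.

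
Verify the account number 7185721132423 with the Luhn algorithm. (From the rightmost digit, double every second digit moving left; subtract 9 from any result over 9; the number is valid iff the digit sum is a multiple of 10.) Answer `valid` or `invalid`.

From the right, keep odd positions and double even positions (subtract 9 from any doubled value over 9):
  doubled (positions 2,4,...): 4 4 2 4 1 2 → sum 17
  kept (positions 1,3,...): 3 4 3 1 7 8 7 → sum 33
Total = 50.
50 mod 10 = 0, so the number is valid.

valid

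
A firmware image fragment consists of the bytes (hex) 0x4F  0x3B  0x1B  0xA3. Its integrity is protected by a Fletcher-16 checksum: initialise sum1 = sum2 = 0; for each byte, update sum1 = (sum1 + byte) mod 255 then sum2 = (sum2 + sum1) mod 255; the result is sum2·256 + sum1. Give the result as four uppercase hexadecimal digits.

Running sums (mod 255):
  after byte 0 (0x4F): sum1=79, sum2=79
  after byte 1 (0x3B): sum1=138, sum2=217
  after byte 2 (0x1B): sum1=165, sum2=127
  after byte 3 (0xA3): sum1=73, sum2=200
Checksum = sum2·256 + sum1 = 200·256 + 73 = 51273 = 0xC849.

C849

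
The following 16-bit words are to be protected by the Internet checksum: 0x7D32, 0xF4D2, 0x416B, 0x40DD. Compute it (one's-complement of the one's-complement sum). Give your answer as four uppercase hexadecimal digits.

One's-complement addition (fold any carry out of bit 15 back into bit 0):
  0x7D32 + 0xF4D2 = 0x17204 → wrap carry → 0x7205
  0x7205 + 0x416B = 0x0B370
  0xB370 + 0x40DD = 0x0F44D
One's-complement sum = 0xF44D.
Checksum = ~0xF44D & 0xFFFF = 0x0BB2.

0BB2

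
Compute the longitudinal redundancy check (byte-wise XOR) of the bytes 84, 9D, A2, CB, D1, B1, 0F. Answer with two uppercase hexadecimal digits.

1F

XOR the bytes together:
  start with 0x84
  0x84 ⊕ 0x9D = 0x19
  0x19 ⊕ 0xA2 = 0xBB
  0xBB ⊕ 0xCB = 0x70
  0x70 ⊕ 0xD1 = 0xA1
  0xA1 ⊕ 0xB1 = 0x10
  0x10 ⊕ 0x0F = 0x1F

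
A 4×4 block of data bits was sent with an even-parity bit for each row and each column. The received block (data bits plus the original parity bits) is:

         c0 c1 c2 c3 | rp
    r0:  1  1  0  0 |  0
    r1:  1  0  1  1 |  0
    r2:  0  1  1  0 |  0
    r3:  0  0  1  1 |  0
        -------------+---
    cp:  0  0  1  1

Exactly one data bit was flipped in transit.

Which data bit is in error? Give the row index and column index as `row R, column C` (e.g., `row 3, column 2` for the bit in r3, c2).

row 1, column 3

Recompute each row's even parity and compare to rp:
  r0: data parity 0, sent rp 0 → ok
  r1: data parity 1, sent rp 0 → mismatch
  r2: data parity 0, sent rp 0 → ok
  r3: data parity 0, sent rp 0 → ok
Recompute each column's even parity and compare to cp:
  c0: data parity 0, sent cp 0 → ok
  c1: data parity 0, sent cp 0 → ok
  c2: data parity 1, sent cp 1 → ok
  c3: data parity 0, sent cp 1 → mismatch
Exactly one row (r1) and one column (c3) fail → the flipped bit is at their intersection.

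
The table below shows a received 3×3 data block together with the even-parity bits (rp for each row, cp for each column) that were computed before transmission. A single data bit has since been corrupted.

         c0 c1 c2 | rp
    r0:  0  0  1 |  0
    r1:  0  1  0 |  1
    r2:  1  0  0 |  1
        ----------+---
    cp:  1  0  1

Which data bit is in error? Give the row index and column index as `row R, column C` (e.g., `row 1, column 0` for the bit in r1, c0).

Recompute each row's even parity and compare to rp:
  r0: data parity 1, sent rp 0 → mismatch
  r1: data parity 1, sent rp 1 → ok
  r2: data parity 1, sent rp 1 → ok
Recompute each column's even parity and compare to cp:
  c0: data parity 1, sent cp 1 → ok
  c1: data parity 1, sent cp 0 → mismatch
  c2: data parity 1, sent cp 1 → ok
Exactly one row (r0) and one column (c1) fail → the flipped bit is at their intersection.

row 0, column 1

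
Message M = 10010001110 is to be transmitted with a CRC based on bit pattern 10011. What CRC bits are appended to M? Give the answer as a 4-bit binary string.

Append 4 zeros: 100100011100000. Divide by 10011 (XOR where the leading bit is 1):
  pos 0: 10010 XOR 10011 = 00001
  pos 4: 10011 XOR 10011 = 00000
  pos 9: 10000 XOR 10011 = 00011
Remainder (last 4 bits) = 0110. This is the CRC / FCS.

0110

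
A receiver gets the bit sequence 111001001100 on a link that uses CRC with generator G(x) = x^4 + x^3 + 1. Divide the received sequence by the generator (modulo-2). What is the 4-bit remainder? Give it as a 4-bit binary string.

0001

Modulo-2 division of 111001001100 by 11001:
  pos 0: 11100 XOR 11001 = 00101
  pos 2: 10110 XOR 11001 = 01111
  pos 3: 11110 XOR 11001 = 00111
  pos 5: 11111 XOR 11001 = 00110
  pos 7: 11000 XOR 11001 = 00001
Remainder = 0001 (nonzero — an error is detected).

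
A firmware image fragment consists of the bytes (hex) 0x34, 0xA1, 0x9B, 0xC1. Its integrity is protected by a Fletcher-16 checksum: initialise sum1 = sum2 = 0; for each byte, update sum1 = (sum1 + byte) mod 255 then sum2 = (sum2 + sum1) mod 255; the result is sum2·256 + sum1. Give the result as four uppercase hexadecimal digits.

AE33

Running sums (mod 255):
  after byte 0 (0x34): sum1=52, sum2=52
  after byte 1 (0xA1): sum1=213, sum2=10
  after byte 2 (0x9B): sum1=113, sum2=123
  after byte 3 (0xC1): sum1=51, sum2=174
Checksum = sum2·256 + sum1 = 174·256 + 51 = 44595 = 0xAE33.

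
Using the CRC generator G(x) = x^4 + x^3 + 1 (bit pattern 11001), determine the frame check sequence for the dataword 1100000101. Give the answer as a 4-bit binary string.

Append 4 zeros: 11000001010000. Divide by 11001 (XOR where the leading bit is 1):
  pos 0: 11000 XOR 11001 = 00001
  pos 4: 10010 XOR 11001 = 01011
  pos 5: 10111 XOR 11001 = 01110
  pos 6: 11100 XOR 11001 = 00101
  pos 8: 10100 XOR 11001 = 01101
  pos 9: 11010 XOR 11001 = 00011
Remainder (last 4 bits) = 0011. This is the CRC / FCS.

0011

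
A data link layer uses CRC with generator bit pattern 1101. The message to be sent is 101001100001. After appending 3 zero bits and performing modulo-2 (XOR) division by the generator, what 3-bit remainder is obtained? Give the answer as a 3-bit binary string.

001

Append 3 zeros: 101001100001000. Divide by 1101 (XOR where the leading bit is 1):
  pos 0: 1010 XOR 1101 = 0111
  pos 1: 1110 XOR 1101 = 0011
  pos 3: 1111 XOR 1101 = 0010
  pos 5: 1000 XOR 1101 = 0101
  pos 6: 1010 XOR 1101 = 0111
  pos 7: 1110 XOR 1101 = 0011
  pos 9: 1110 XOR 1101 = 0011
  pos 11: 1100 XOR 1101 = 0001
Remainder (last 3 bits) = 001. This is the CRC / FCS.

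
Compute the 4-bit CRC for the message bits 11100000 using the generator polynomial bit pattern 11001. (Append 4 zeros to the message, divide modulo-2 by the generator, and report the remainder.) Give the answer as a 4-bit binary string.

Append 4 zeros: 111000000000. Divide by 11001 (XOR where the leading bit is 1):
  pos 0: 11100 XOR 11001 = 00101
  pos 2: 10100 XOR 11001 = 01101
  pos 3: 11010 XOR 11001 = 00011
  pos 6: 11000 XOR 11001 = 00001
Remainder (last 4 bits) = 0010. This is the CRC / FCS.

0010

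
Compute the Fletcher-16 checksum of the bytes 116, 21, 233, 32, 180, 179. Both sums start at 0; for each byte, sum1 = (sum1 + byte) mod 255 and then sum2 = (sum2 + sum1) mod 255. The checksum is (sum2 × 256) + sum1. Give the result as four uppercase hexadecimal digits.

49FB

Running sums (mod 255):
  after byte 0 (116): sum1=116, sum2=116
  after byte 1 (21): sum1=137, sum2=253
  after byte 2 (233): sum1=115, sum2=113
  after byte 3 (32): sum1=147, sum2=5
  after byte 4 (180): sum1=72, sum2=77
  after byte 5 (179): sum1=251, sum2=73
Checksum = sum2·256 + sum1 = 73·256 + 251 = 18939 = 0x49FB.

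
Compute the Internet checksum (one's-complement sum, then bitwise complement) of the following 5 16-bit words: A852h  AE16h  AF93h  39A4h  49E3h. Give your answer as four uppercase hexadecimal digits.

One's-complement addition (fold any carry out of bit 15 back into bit 0):
  0xA852 + 0xAE16 = 0x15668 → wrap carry → 0x5669
  0x5669 + 0xAF93 = 0x105FC → wrap carry → 0x05FD
  0x05FD + 0x39A4 = 0x03FA1
  0x3FA1 + 0x49E3 = 0x08984
One's-complement sum = 0x8984.
Checksum = ~0x8984 & 0xFFFF = 0x767B.

767B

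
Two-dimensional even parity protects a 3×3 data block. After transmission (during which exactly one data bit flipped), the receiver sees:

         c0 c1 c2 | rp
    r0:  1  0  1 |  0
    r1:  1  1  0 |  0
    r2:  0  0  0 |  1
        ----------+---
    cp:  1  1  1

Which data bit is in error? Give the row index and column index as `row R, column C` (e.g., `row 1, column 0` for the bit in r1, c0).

Recompute each row's even parity and compare to rp:
  r0: data parity 0, sent rp 0 → ok
  r1: data parity 0, sent rp 0 → ok
  r2: data parity 0, sent rp 1 → mismatch
Recompute each column's even parity and compare to cp:
  c0: data parity 0, sent cp 1 → mismatch
  c1: data parity 1, sent cp 1 → ok
  c2: data parity 1, sent cp 1 → ok
Exactly one row (r2) and one column (c0) fail → the flipped bit is at their intersection.

row 2, column 0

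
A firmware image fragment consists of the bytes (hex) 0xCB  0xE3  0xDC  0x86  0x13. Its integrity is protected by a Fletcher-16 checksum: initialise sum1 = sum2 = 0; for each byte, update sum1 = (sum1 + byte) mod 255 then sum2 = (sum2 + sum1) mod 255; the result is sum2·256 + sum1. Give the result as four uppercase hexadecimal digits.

4126

Running sums (mod 255):
  after byte 0 (0xCB): sum1=203, sum2=203
  after byte 1 (0xE3): sum1=175, sum2=123
  after byte 2 (0xDC): sum1=140, sum2=8
  after byte 3 (0x86): sum1=19, sum2=27
  after byte 4 (0x13): sum1=38, sum2=65
Checksum = sum2·256 + sum1 = 65·256 + 38 = 16678 = 0x4126.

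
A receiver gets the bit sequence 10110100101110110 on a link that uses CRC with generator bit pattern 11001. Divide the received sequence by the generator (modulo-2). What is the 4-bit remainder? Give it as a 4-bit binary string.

Modulo-2 division of 10110100101110110 by 11001:
  pos 0: 10110 XOR 11001 = 01111
  pos 1: 11111 XOR 11001 = 00110
  pos 3: 11000 XOR 11001 = 00001
  pos 7: 11011 XOR 11001 = 00010
  pos 10: 10101 XOR 11001 = 01100
  pos 11: 11001 XOR 11001 = 00000
Remainder = 0000 (zero — the frame passes the CRC check).

0000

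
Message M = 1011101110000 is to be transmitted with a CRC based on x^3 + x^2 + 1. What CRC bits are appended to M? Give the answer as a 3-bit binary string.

Append 3 zeros: 1011101110000000. Divide by 1101 (XOR where the leading bit is 1):
  pos 0: 1011 XOR 1101 = 0110
  pos 1: 1101 XOR 1101 = 0000
  pos 6: 1110 XOR 1101 = 0011
  pos 8: 1100 XOR 1101 = 0001
  pos 11: 1000 XOR 1101 = 0101
  pos 12: 1010 XOR 1101 = 0111
Remainder (last 3 bits) = 111. This is the CRC / FCS.

111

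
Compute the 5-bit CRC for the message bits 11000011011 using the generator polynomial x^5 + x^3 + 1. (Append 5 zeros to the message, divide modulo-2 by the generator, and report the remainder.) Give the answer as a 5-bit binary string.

11001

Append 5 zeros: 1100001101100000. Divide by 101001 (XOR where the leading bit is 1):
  pos 0: 110000 XOR 101001 = 011001
  pos 1: 110011 XOR 101001 = 011010
  pos 2: 110101 XOR 101001 = 011100
  pos 3: 111000 XOR 101001 = 010001
  pos 4: 100011 XOR 101001 = 001010
  pos 6: 101010 XOR 101001 = 000011
  pos 10: 110000 XOR 101001 = 011001
Remainder (last 5 bits) = 11001. This is the CRC / FCS.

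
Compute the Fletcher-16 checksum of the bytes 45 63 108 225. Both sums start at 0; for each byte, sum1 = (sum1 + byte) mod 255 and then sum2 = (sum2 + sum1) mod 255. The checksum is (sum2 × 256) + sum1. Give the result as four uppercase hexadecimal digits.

Running sums (mod 255):
  after byte 0 (45): sum1=45, sum2=45
  after byte 1 (63): sum1=108, sum2=153
  after byte 2 (108): sum1=216, sum2=114
  after byte 3 (225): sum1=186, sum2=45
Checksum = sum2·256 + sum1 = 45·256 + 186 = 11706 = 0x2DBA.

2DBA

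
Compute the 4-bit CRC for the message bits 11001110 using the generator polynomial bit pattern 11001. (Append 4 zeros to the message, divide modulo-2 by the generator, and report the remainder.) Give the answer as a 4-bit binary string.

Append 4 zeros: 110011100000. Divide by 11001 (XOR where the leading bit is 1):
  pos 0: 11001 XOR 11001 = 00000
  pos 5: 11000 XOR 11001 = 00001
Remainder (last 4 bits) = 0100. This is the CRC / FCS.

0100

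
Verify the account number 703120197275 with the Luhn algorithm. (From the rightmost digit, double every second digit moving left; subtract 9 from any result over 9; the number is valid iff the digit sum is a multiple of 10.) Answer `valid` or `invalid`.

invalid

From the right, keep odd positions and double even positions (subtract 9 from any doubled value over 9):
  doubled (positions 2,4,...): 5 5 2 4 6 5 → sum 27
  kept (positions 1,3,...): 5 2 9 0 1 0 → sum 17
Total = 44.
44 mod 10 = 4, so the number is invalid.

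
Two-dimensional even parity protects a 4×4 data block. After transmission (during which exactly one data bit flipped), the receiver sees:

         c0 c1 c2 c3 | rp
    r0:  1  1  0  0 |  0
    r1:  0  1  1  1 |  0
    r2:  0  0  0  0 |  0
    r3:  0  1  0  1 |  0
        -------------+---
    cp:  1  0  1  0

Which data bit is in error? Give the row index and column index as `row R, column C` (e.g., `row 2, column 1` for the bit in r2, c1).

Recompute each row's even parity and compare to rp:
  r0: data parity 0, sent rp 0 → ok
  r1: data parity 1, sent rp 0 → mismatch
  r2: data parity 0, sent rp 0 → ok
  r3: data parity 0, sent rp 0 → ok
Recompute each column's even parity and compare to cp:
  c0: data parity 1, sent cp 1 → ok
  c1: data parity 1, sent cp 0 → mismatch
  c2: data parity 1, sent cp 1 → ok
  c3: data parity 0, sent cp 0 → ok
Exactly one row (r1) and one column (c1) fail → the flipped bit is at their intersection.

row 1, column 1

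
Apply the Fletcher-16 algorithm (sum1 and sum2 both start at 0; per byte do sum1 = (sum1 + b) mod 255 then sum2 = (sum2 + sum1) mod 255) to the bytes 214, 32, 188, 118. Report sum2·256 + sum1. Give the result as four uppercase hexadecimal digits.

AB2A

Running sums (mod 255):
  after byte 0 (214): sum1=214, sum2=214
  after byte 1 (32): sum1=246, sum2=205
  after byte 2 (188): sum1=179, sum2=129
  after byte 3 (118): sum1=42, sum2=171
Checksum = sum2·256 + sum1 = 171·256 + 42 = 43818 = 0xAB2A.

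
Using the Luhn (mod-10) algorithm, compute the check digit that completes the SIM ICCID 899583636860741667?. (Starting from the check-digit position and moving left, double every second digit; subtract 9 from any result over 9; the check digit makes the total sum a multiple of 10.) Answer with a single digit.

Partial digits right→left: 7 6 6 1 4 7 0 6 8 6 3 6 3 8 5 9 9 8
Double every second digit counting from the check-digit position (so the 1st, 3rd, 5th, ... of the partial from the right).
  doubled (with −9 where >9): 5 3 8 0 7 6 6 1 9 → sum 45
  kept as-is: 6 1 7 6 6 6 8 9 8 → sum 57
Total = 45 + 57 = 102.
Check digit = (10 − (102 mod 10)) mod 10 = 8.

8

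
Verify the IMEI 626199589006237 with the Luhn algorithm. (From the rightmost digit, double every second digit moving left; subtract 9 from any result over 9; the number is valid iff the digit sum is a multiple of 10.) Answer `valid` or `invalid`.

From the right, keep odd positions and double even positions (subtract 9 from any doubled value over 9):
  doubled (positions 2,4,...): 6 3 0 7 9 2 4 → sum 31
  kept (positions 1,3,...): 7 2 0 9 5 9 6 6 → sum 44
Total = 75.
75 mod 10 = 5, so the number is invalid.

invalid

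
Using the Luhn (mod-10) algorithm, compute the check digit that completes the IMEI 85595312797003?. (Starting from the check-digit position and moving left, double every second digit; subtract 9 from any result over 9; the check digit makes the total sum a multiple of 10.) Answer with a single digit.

Partial digits right→left: 3 0 0 7 9 7 2 1 3 5 9 5 5 8
Double every second digit counting from the check-digit position (so the 1st, 3rd, 5th, ... of the partial from the right).
  doubled (with −9 where >9): 6 0 9 4 6 9 1 → sum 35
  kept as-is: 0 7 7 1 5 5 8 → sum 33
Total = 35 + 33 = 68.
Check digit = (10 − (68 mod 10)) mod 10 = 2.

2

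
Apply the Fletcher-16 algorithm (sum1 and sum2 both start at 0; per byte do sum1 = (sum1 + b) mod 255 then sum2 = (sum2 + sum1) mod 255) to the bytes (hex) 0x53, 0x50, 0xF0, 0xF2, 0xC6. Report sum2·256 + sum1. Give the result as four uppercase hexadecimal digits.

614E

Running sums (mod 255):
  after byte 0 (0x53): sum1=83, sum2=83
  after byte 1 (0x50): sum1=163, sum2=246
  after byte 2 (0xF0): sum1=148, sum2=139
  after byte 3 (0xF2): sum1=135, sum2=19
  after byte 4 (0xC6): sum1=78, sum2=97
Checksum = sum2·256 + sum1 = 97·256 + 78 = 24910 = 0x614E.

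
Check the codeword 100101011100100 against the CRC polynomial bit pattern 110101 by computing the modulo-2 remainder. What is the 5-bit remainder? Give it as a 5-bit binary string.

01000

Modulo-2 division of 100101011100100 by 110101:
  pos 0: 100101 XOR 110101 = 010000
  pos 1: 100000 XOR 110101 = 010101
  pos 2: 101011 XOR 110101 = 011110
  pos 3: 111101 XOR 110101 = 001000
  pos 5: 100010 XOR 110101 = 010111
  pos 6: 101110 XOR 110101 = 011011
  pos 7: 110111 XOR 110101 = 000010
Remainder = 01000 (nonzero — an error is detected).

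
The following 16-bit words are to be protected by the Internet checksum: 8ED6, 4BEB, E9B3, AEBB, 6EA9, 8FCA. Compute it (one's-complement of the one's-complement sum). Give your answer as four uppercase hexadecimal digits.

One's-complement addition (fold any carry out of bit 15 back into bit 0):
  0x8ED6 + 0x4BEB = 0x0DAC1
  0xDAC1 + 0xE9B3 = 0x1C474 → wrap carry → 0xC475
  0xC475 + 0xAEBB = 0x17330 → wrap carry → 0x7331
  0x7331 + 0x6EA9 = 0x0E1DA
  0xE1DA + 0x8FCA = 0x171A4 → wrap carry → 0x71A5
One's-complement sum = 0x71A5.
Checksum = ~0x71A5 & 0xFFFF = 0x8E5A.

8E5A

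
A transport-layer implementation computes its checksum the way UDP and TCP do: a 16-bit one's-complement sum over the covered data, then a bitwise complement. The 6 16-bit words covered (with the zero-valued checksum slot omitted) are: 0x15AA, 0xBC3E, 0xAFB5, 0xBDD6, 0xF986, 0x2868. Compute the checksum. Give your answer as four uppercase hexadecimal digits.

One's-complement addition (fold any carry out of bit 15 back into bit 0):
  0x15AA + 0xBC3E = 0x0D1E8
  0xD1E8 + 0xAFB5 = 0x1819D → wrap carry → 0x819E
  0x819E + 0xBDD6 = 0x13F74 → wrap carry → 0x3F75
  0x3F75 + 0xF986 = 0x138FB → wrap carry → 0x38FC
  0x38FC + 0x2868 = 0x06164
One's-complement sum = 0x6164.
Checksum = ~0x6164 & 0xFFFF = 0x9E9B.

9E9B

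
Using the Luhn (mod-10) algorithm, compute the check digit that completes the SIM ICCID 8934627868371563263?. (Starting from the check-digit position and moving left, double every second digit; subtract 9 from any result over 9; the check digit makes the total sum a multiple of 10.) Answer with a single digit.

Partial digits right→left: 3 6 2 3 6 5 1 7 3 8 6 8 7 2 6 4 3 9 8
Double every second digit counting from the check-digit position (so the 1st, 3rd, 5th, ... of the partial from the right).
  doubled (with −9 where >9): 6 4 3 2 6 3 5 3 6 7 → sum 45
  kept as-is: 6 3 5 7 8 8 2 4 9 → sum 52
Total = 45 + 52 = 97.
Check digit = (10 − (97 mod 10)) mod 10 = 3.

3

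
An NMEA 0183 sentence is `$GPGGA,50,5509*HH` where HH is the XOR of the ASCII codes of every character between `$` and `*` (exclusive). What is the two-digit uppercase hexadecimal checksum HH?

XOR the ASCII codes of the payload characters:
  'G' = 0x47 → acc = 0x47
  'P' = 0x50 → acc = 0x17
  'G' = 0x47 → acc = 0x50
  'G' = 0x47 → acc = 0x17
  'A' = 0x41 → acc = 0x56
  ',' = 0x2C → acc = 0x7A
  '5' = 0x35 → acc = 0x4F
  '0' = 0x30 → acc = 0x7F
  ',' = 0x2C → acc = 0x53
  '5' = 0x35 → acc = 0x66
  '5' = 0x35 → acc = 0x53
  '0' = 0x30 → acc = 0x63
  '9' = 0x39 → acc = 0x5A
Checksum = 0x5A.

5A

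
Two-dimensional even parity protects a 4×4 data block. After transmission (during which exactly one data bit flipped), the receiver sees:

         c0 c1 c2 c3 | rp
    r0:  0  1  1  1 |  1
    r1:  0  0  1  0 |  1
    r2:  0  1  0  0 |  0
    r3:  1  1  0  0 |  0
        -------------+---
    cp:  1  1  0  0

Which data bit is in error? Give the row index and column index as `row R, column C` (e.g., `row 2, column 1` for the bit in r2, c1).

row 2, column 3

Recompute each row's even parity and compare to rp:
  r0: data parity 1, sent rp 1 → ok
  r1: data parity 1, sent rp 1 → ok
  r2: data parity 1, sent rp 0 → mismatch
  r3: data parity 0, sent rp 0 → ok
Recompute each column's even parity and compare to cp:
  c0: data parity 1, sent cp 1 → ok
  c1: data parity 1, sent cp 1 → ok
  c2: data parity 0, sent cp 0 → ok
  c3: data parity 1, sent cp 0 → mismatch
Exactly one row (r2) and one column (c3) fail → the flipped bit is at their intersection.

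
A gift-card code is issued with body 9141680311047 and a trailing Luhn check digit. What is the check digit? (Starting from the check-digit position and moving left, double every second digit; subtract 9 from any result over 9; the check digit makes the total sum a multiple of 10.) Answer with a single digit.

Partial digits right→left: 7 4 0 1 1 3 0 8 6 1 4 1 9
Double every second digit counting from the check-digit position (so the 1st, 3rd, 5th, ... of the partial from the right).
  doubled (with −9 where >9): 5 0 2 0 3 8 9 → sum 27
  kept as-is: 4 1 3 8 1 1 → sum 18
Total = 27 + 18 = 45.
Check digit = (10 − (45 mod 10)) mod 10 = 5.

5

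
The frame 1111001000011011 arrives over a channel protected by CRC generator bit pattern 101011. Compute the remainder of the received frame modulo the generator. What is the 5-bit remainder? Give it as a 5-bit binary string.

Modulo-2 division of 1111001000011011 by 101011:
  pos 0: 111100 XOR 101011 = 010111
  pos 1: 101111 XOR 101011 = 000100
  pos 4: 100000 XOR 101011 = 001011
  pos 6: 101101 XOR 101011 = 000110
  pos 9: 110101 XOR 101011 = 011110
  pos 10: 111101 XOR 101011 = 010110
Remainder = 10110 (nonzero — an error is detected).

10110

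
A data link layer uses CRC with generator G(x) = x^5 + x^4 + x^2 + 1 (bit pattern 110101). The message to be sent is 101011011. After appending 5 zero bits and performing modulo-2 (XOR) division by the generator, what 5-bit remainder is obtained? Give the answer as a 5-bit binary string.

Append 5 zeros: 10101101100000. Divide by 110101 (XOR where the leading bit is 1):
  pos 0: 101011 XOR 110101 = 011110
  pos 1: 111100 XOR 110101 = 001001
  pos 3: 100111 XOR 110101 = 010010
  pos 4: 100100 XOR 110101 = 010001
  pos 5: 100010 XOR 110101 = 010111
  pos 6: 101110 XOR 110101 = 011011
  pos 7: 110110 XOR 110101 = 000011
Remainder (last 5 bits) = 00110. This is the CRC / FCS.

00110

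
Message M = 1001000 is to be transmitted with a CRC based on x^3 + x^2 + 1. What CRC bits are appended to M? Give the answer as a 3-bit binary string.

010

Append 3 zeros: 1001000000. Divide by 1101 (XOR where the leading bit is 1):
  pos 0: 1001 XOR 1101 = 0100
  pos 1: 1000 XOR 1101 = 0101
  pos 2: 1010 XOR 1101 = 0111
  pos 3: 1110 XOR 1101 = 0011
  pos 5: 1100 XOR 1101 = 0001
Remainder (last 3 bits) = 010. This is the CRC / FCS.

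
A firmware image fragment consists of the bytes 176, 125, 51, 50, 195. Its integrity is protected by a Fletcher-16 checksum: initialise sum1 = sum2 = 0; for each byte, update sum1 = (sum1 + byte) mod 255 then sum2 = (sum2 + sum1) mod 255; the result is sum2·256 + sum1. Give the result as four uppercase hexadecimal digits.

Running sums (mod 255):
  after byte 0 (176): sum1=176, sum2=176
  after byte 1 (125): sum1=46, sum2=222
  after byte 2 (51): sum1=97, sum2=64
  after byte 3 (50): sum1=147, sum2=211
  after byte 4 (195): sum1=87, sum2=43
Checksum = sum2·256 + sum1 = 43·256 + 87 = 11095 = 0x2B57.

2B57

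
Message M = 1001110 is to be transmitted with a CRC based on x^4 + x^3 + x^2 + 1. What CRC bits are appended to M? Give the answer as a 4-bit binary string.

Append 4 zeros: 10011100000. Divide by 11101 (XOR where the leading bit is 1):
  pos 0: 10011 XOR 11101 = 01110
  pos 1: 11101 XOR 11101 = 00000
Remainder (last 4 bits) = 0000. This is the CRC / FCS.

0000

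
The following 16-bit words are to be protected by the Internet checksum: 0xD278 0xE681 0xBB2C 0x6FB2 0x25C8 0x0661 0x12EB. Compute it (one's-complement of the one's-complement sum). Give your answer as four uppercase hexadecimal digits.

One's-complement addition (fold any carry out of bit 15 back into bit 0):
  0xD278 + 0xE681 = 0x1B8F9 → wrap carry → 0xB8FA
  0xB8FA + 0xBB2C = 0x17426 → wrap carry → 0x7427
  0x7427 + 0x6FB2 = 0x0E3D9
  0xE3D9 + 0x25C8 = 0x109A1 → wrap carry → 0x09A2
  0x09A2 + 0x0661 = 0x01003
  0x1003 + 0x12EB = 0x022EE
One's-complement sum = 0x22EE.
Checksum = ~0x22EE & 0xFFFF = 0xDD11.

DD11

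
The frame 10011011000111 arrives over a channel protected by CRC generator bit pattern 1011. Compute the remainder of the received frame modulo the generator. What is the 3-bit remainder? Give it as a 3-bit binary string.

001

Modulo-2 division of 10011011000111 by 1011:
  pos 0: 1001 XOR 1011 = 0010
  pos 2: 1010 XOR 1011 = 0001
  pos 5: 1110 XOR 1011 = 0101
  pos 6: 1010 XOR 1011 = 0001
  pos 9: 1011 XOR 1011 = 0000
Remainder = 001 (nonzero — an error is detected).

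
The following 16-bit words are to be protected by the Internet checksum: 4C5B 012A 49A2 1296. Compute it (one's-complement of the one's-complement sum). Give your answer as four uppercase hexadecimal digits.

5642

One's-complement addition (fold any carry out of bit 15 back into bit 0):
  0x4C5B + 0x012A = 0x04D85
  0x4D85 + 0x49A2 = 0x09727
  0x9727 + 0x1296 = 0x0A9BD
One's-complement sum = 0xA9BD.
Checksum = ~0xA9BD & 0xFFFF = 0x5642.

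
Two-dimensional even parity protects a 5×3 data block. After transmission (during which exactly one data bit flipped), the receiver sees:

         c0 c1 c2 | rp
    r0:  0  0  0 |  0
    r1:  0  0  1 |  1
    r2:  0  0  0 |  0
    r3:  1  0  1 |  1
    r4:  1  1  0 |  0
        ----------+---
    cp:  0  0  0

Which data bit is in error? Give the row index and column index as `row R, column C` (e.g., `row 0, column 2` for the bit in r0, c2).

Recompute each row's even parity and compare to rp:
  r0: data parity 0, sent rp 0 → ok
  r1: data parity 1, sent rp 1 → ok
  r2: data parity 0, sent rp 0 → ok
  r3: data parity 0, sent rp 1 → mismatch
  r4: data parity 0, sent rp 0 → ok
Recompute each column's even parity and compare to cp:
  c0: data parity 0, sent cp 0 → ok
  c1: data parity 1, sent cp 0 → mismatch
  c2: data parity 0, sent cp 0 → ok
Exactly one row (r3) and one column (c1) fail → the flipped bit is at their intersection.

row 3, column 1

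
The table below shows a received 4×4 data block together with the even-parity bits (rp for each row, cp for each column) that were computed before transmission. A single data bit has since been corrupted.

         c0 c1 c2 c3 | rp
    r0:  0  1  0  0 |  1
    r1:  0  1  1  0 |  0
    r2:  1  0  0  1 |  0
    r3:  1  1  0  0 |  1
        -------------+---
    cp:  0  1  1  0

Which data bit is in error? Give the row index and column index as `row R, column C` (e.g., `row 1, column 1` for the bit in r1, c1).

Recompute each row's even parity and compare to rp:
  r0: data parity 1, sent rp 1 → ok
  r1: data parity 0, sent rp 0 → ok
  r2: data parity 0, sent rp 0 → ok
  r3: data parity 0, sent rp 1 → mismatch
Recompute each column's even parity and compare to cp:
  c0: data parity 0, sent cp 0 → ok
  c1: data parity 1, sent cp 1 → ok
  c2: data parity 1, sent cp 1 → ok
  c3: data parity 1, sent cp 0 → mismatch
Exactly one row (r3) and one column (c3) fail → the flipped bit is at their intersection.

row 3, column 3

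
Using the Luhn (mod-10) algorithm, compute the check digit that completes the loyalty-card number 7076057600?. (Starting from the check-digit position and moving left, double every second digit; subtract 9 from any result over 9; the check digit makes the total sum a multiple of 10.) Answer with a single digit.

Partial digits right→left: 0 0 6 7 5 0 6 7 0 7
Double every second digit counting from the check-digit position (so the 1st, 3rd, 5th, ... of the partial from the right).
  doubled (with −9 where >9): 0 3 1 3 0 → sum 7
  kept as-is: 0 7 0 7 7 → sum 21
Total = 7 + 21 = 28.
Check digit = (10 − (28 mod 10)) mod 10 = 2.

2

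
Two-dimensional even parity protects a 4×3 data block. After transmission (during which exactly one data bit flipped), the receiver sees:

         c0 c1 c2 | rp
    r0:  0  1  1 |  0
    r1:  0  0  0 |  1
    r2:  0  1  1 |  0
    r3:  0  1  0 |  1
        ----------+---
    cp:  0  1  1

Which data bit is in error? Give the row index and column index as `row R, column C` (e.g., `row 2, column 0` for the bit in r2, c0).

row 1, column 2

Recompute each row's even parity and compare to rp:
  r0: data parity 0, sent rp 0 → ok
  r1: data parity 0, sent rp 1 → mismatch
  r2: data parity 0, sent rp 0 → ok
  r3: data parity 1, sent rp 1 → ok
Recompute each column's even parity and compare to cp:
  c0: data parity 0, sent cp 0 → ok
  c1: data parity 1, sent cp 1 → ok
  c2: data parity 0, sent cp 1 → mismatch
Exactly one row (r1) and one column (c2) fail → the flipped bit is at their intersection.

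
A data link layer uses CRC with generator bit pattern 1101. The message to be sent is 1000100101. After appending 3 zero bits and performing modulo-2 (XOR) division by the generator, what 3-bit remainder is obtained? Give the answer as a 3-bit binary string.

Append 3 zeros: 1000100101000. Divide by 1101 (XOR where the leading bit is 1):
  pos 0: 1000 XOR 1101 = 0101
  pos 1: 1011 XOR 1101 = 0110
  pos 2: 1100 XOR 1101 = 0001
  pos 5: 1010 XOR 1101 = 0111
  pos 6: 1111 XOR 1101 = 0010
  pos 8: 1000 XOR 1101 = 0101
  pos 9: 1010 XOR 1101 = 0111
Remainder (last 3 bits) = 111. This is the CRC / FCS.

111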